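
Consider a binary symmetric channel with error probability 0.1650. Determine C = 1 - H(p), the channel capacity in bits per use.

For BSC with error probability p:
C = 1 - H(p) where H(p) is binary entropy
H(0.1650) = -0.1650 × log₂(0.1650) - 0.8350 × log₂(0.8350)
H(p) = 0.6461
C = 1 - 0.6461 = 0.3539 bits/use


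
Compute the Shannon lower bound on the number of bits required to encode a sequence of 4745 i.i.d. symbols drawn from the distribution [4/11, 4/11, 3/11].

Entropy H = 1.5726 bits/symbol
Minimum bits = H × n = 1.5726 × 4745
= 7462.10 bits


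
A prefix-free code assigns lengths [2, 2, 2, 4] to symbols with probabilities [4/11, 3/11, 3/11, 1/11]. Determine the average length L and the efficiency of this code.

Average length L = Σ p_i × l_i = 2.1818 bits
Entropy H = 1.8676 bits
Efficiency η = H/L × 100% = 85.60%


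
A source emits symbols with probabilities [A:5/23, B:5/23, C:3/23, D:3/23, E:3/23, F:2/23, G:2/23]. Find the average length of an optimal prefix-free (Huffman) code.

Huffman tree construction:
Combine smallest probabilities repeatedly
Resulting codes:
  A: 00 (length 2)
  B: 01 (length 2)
  C: 100 (length 3)
  D: 101 (length 3)
  E: 110 (length 3)
  F: 1110 (length 4)
  G: 1111 (length 4)
Average length = Σ p(s) × length(s) = 2.7391 bits


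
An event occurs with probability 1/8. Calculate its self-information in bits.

Information content I(x) = -log₂(p(x))
I = -log₂(1/8) = -log₂(0.1250)
I = 3.0000 bits


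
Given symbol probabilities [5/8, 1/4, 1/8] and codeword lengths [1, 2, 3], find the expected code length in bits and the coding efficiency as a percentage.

Average length L = Σ p_i × l_i = 1.5000 bits
Entropy H = 1.2988 bits
Efficiency η = H/L × 100% = 86.59%


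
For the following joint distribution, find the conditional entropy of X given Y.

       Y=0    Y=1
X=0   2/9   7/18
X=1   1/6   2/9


H(X|Y) = Σ_y p(y) H(X|Y=y)
  p(Y=0) = 7/18, H(X|Y=0) = 0.9852
  p(Y=1) = 11/18, H(X|Y=1) = 0.9457
H(X|Y) = 0.3889×0.9852 + 0.6111×0.9457 = 0.9610 bits


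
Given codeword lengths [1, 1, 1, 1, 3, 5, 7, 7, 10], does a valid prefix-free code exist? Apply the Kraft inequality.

Kraft inequality: Σ 2^(-l_i) ≤ 1 for prefix-free code
Calculating: 2^(-1) + 2^(-1) + 2^(-1) + 2^(-1) + 2^(-3) + 2^(-5) + 2^(-7) + 2^(-7) + 2^(-10)
= 0.5 + 0.5 + 0.5 + 0.5 + 0.125 + 0.03125 + 0.0078125 + 0.0078125 + 0.0009765625
= 2.1729
Since 2.1729 > 1, prefix-free code does not exist


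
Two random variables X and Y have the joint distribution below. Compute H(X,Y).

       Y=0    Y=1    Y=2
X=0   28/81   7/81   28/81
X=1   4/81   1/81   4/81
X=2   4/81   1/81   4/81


H(X,Y) = -Σ p(x,y) log₂ p(x,y)
  p(0,0)=28/81: -0.3457 × log₂(0.3457) = 0.5298
  p(0,1)=7/81: -0.0864 × log₂(0.0864) = 0.3053
  p(0,2)=28/81: -0.3457 × log₂(0.3457) = 0.5298
  p(1,0)=4/81: -0.0494 × log₂(0.0494) = 0.2143
  p(1,1)=1/81: -0.0123 × log₂(0.0123) = 0.0783
  p(1,2)=4/81: -0.0494 × log₂(0.0494) = 0.2143
  p(2,0)=4/81: -0.0494 × log₂(0.0494) = 0.2143
  p(2,1)=1/81: -0.0123 × log₂(0.0123) = 0.0783
  p(2,2)=4/81: -0.0494 × log₂(0.0494) = 0.2143
H(X,Y) = 2.3786 bits


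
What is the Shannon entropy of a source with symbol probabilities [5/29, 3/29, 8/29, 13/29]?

H(X) = -Σ p(x) log₂ p(x)
  -5/29 × log₂(5/29) = 0.4373
  -3/29 × log₂(3/29) = 0.3386
  -8/29 × log₂(8/29) = 0.5125
  -13/29 × log₂(13/29) = 0.5189
H(X) = 1.8073 bits


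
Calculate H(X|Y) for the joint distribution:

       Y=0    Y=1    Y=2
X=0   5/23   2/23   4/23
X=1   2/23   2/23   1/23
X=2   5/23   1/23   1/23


H(X|Y) = Σ_y p(y) H(X|Y=y)
  p(Y=0) = 12/23, H(X|Y=0) = 1.4834
  p(Y=1) = 5/23, H(X|Y=1) = 1.5219
  p(Y=2) = 6/23, H(X|Y=2) = 1.2516
H(X|Y) = 0.5217×1.4834 + 0.2174×1.5219 + 0.2609×1.2516 = 1.4313 bits


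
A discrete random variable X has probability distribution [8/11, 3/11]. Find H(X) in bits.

H(X) = -Σ p(x) log₂ p(x)
  -8/11 × log₂(8/11) = 0.3341
  -3/11 × log₂(3/11) = 0.5112
H(X) = 0.8454 bits


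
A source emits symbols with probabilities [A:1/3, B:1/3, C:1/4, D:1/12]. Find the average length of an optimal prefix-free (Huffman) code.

Huffman tree construction:
Combine smallest probabilities repeatedly
Resulting codes:
  A: 10 (length 2)
  B: 11 (length 2)
  C: 01 (length 2)
  D: 00 (length 2)
Average length = Σ p(s) × length(s) = 2.0000 bits


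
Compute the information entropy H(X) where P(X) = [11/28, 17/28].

H(X) = -Σ p(x) log₂ p(x)
  -11/28 × log₂(11/28) = 0.5295
  -17/28 × log₂(17/28) = 0.4371
H(X) = 0.9666 bits


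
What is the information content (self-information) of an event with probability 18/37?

Information content I(x) = -log₂(p(x))
I = -log₂(18/37) = -log₂(0.4865)
I = 1.0395 bits


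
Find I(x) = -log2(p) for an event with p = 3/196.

Information content I(x) = -log₂(p(x))
I = -log₂(3/196) = -log₂(0.0153)
I = 6.0297 bits


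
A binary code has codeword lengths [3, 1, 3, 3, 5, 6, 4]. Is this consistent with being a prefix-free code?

Kraft inequality: Σ 2^(-l_i) ≤ 1 for prefix-free code
Calculating: 2^(-3) + 2^(-1) + 2^(-3) + 2^(-3) + 2^(-5) + 2^(-6) + 2^(-4)
= 0.125 + 0.5 + 0.125 + 0.125 + 0.03125 + 0.015625 + 0.0625
= 0.9844
Since 0.9844 ≤ 1, prefix-free code exists


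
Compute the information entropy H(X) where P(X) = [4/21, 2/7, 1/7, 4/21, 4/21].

H(X) = -Σ p(x) log₂ p(x)
  -4/21 × log₂(4/21) = 0.4557
  -2/7 × log₂(2/7) = 0.5164
  -1/7 × log₂(1/7) = 0.4011
  -4/21 × log₂(4/21) = 0.4557
  -4/21 × log₂(4/21) = 0.4557
H(X) = 2.2845 bits


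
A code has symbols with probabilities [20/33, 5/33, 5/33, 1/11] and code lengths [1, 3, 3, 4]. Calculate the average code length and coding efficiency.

Average length L = Σ p_i × l_i = 1.8788 bits
Entropy H = 1.5773 bits
Efficiency η = H/L × 100% = 83.96%


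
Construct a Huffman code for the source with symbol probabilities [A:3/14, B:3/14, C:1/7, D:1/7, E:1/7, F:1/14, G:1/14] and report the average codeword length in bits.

Huffman tree construction:
Combine smallest probabilities repeatedly
Resulting codes:
  A: 00 (length 2)
  B: 01 (length 2)
  C: 100 (length 3)
  D: 101 (length 3)
  E: 110 (length 3)
  F: 1110 (length 4)
  G: 1111 (length 4)
Average length = Σ p(s) × length(s) = 2.7143 bits


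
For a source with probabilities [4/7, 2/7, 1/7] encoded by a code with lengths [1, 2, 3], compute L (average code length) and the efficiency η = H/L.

Average length L = Σ p_i × l_i = 1.5714 bits
Entropy H = 1.3788 bits
Efficiency η = H/L × 100% = 87.74%


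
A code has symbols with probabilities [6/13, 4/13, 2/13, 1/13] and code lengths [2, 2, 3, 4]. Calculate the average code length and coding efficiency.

Average length L = Σ p_i × l_i = 2.3077 bits
Entropy H = 1.7381 bits
Efficiency η = H/L × 100% = 75.32%


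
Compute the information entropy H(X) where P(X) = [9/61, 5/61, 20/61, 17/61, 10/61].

H(X) = -Σ p(x) log₂ p(x)
  -9/61 × log₂(9/61) = 0.4073
  -5/61 × log₂(5/61) = 0.2958
  -20/61 × log₂(20/61) = 0.5275
  -17/61 × log₂(17/61) = 0.5137
  -10/61 × log₂(10/61) = 0.4277
H(X) = 2.1720 bits


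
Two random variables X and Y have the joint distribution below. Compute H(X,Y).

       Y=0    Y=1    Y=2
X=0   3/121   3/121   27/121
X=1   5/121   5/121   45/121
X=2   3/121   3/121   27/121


H(X,Y) = -Σ p(x,y) log₂ p(x,y)
  p(0,0)=3/121: -0.0248 × log₂(0.0248) = 0.1322
  p(0,1)=3/121: -0.0248 × log₂(0.0248) = 0.1322
  p(0,2)=27/121: -0.2231 × log₂(0.2231) = 0.4829
  p(1,0)=5/121: -0.0413 × log₂(0.0413) = 0.1900
  p(1,1)=5/121: -0.0413 × log₂(0.0413) = 0.1900
  p(1,2)=45/121: -0.3719 × log₂(0.3719) = 0.5307
  p(2,0)=3/121: -0.0248 × log₂(0.0248) = 0.1322
  p(2,1)=3/121: -0.0248 × log₂(0.0248) = 0.1322
  p(2,2)=27/121: -0.2231 × log₂(0.2231) = 0.4829
H(X,Y) = 2.4053 bits


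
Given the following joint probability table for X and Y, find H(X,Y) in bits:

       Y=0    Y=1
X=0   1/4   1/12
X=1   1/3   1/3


H(X,Y) = -Σ p(x,y) log₂ p(x,y)
  p(0,0)=1/4: -0.2500 × log₂(0.2500) = 0.5000
  p(0,1)=1/12: -0.0833 × log₂(0.0833) = 0.2987
  p(1,0)=1/3: -0.3333 × log₂(0.3333) = 0.5283
  p(1,1)=1/3: -0.3333 × log₂(0.3333) = 0.5283
H(X,Y) = 1.8554 bits


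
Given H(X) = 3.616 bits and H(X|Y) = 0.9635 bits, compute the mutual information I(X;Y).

I(X;Y) = H(X) - H(X|Y)
I(X;Y) = 3.616 - 0.9635 = 2.6525 bits


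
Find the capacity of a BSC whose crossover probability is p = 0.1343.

For BSC with error probability p:
C = 1 - H(p) where H(p) is binary entropy
H(0.1343) = -0.1343 × log₂(0.1343) - 0.8657 × log₂(0.8657)
H(p) = 0.5691
C = 1 - 0.5691 = 0.4309 bits/use


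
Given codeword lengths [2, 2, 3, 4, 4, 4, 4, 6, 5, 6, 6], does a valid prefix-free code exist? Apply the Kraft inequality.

Kraft inequality: Σ 2^(-l_i) ≤ 1 for prefix-free code
Calculating: 2^(-2) + 2^(-2) + 2^(-3) + 2^(-4) + 2^(-4) + 2^(-4) + 2^(-4) + 2^(-6) + 2^(-5) + 2^(-6) + 2^(-6)
= 0.25 + 0.25 + 0.125 + 0.0625 + 0.0625 + 0.0625 + 0.0625 + 0.015625 + 0.03125 + 0.015625 + 0.015625
= 0.9531
Since 0.9531 ≤ 1, prefix-free code exists


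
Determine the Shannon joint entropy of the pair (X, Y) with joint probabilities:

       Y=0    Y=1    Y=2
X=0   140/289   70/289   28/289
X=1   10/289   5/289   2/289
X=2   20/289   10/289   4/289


H(X,Y) = -Σ p(x,y) log₂ p(x,y)
  p(0,0)=140/289: -0.4844 × log₂(0.4844) = 0.5065
  p(0,1)=70/289: -0.2422 × log₂(0.2422) = 0.4955
  p(0,2)=28/289: -0.0969 × log₂(0.0969) = 0.3263
  p(1,0)=10/289: -0.0346 × log₂(0.0346) = 0.1679
  p(1,1)=5/289: -0.0173 × log₂(0.0173) = 0.1013
  p(1,2)=2/289: -0.0069 × log₂(0.0069) = 0.0497
  p(2,0)=20/289: -0.0692 × log₂(0.0692) = 0.2666
  p(2,1)=10/289: -0.0346 × log₂(0.0346) = 0.1679
  p(2,2)=4/289: -0.0138 × log₂(0.0138) = 0.0855
H(X,Y) = 2.1672 bits


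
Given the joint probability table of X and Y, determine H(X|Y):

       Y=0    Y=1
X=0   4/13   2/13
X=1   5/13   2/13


H(X|Y) = Σ_y p(y) H(X|Y=y)
  p(Y=0) = 9/13, H(X|Y=0) = 0.9911
  p(Y=1) = 4/13, H(X|Y=1) = 1.0000
H(X|Y) = 0.6923×0.9911 + 0.3077×1.0000 = 0.9938 bits


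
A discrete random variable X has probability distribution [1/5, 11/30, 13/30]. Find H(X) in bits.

H(X) = -Σ p(x) log₂ p(x)
  -1/5 × log₂(1/5) = 0.4644
  -11/30 × log₂(11/30) = 0.5307
  -13/30 × log₂(13/30) = 0.5228
H(X) = 1.5179 bits


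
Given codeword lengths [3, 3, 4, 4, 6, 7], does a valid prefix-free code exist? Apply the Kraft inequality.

Kraft inequality: Σ 2^(-l_i) ≤ 1 for prefix-free code
Calculating: 2^(-3) + 2^(-3) + 2^(-4) + 2^(-4) + 2^(-6) + 2^(-7)
= 0.125 + 0.125 + 0.0625 + 0.0625 + 0.015625 + 0.0078125
= 0.3984
Since 0.3984 ≤ 1, prefix-free code exists


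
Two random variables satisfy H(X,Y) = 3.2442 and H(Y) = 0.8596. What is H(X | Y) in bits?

Chain rule: H(X,Y) = H(X|Y) + H(Y)
H(X|Y) = H(X,Y) - H(Y) = 3.2442 - 0.8596 = 2.3846 bits


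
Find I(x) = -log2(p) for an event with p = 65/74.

Information content I(x) = -log₂(p(x))
I = -log₂(65/74) = -log₂(0.8784)
I = 0.1871 bits


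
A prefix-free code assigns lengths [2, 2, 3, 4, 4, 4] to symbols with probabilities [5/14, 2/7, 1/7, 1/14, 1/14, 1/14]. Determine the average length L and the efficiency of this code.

Average length L = Σ p_i × l_i = 2.5714 bits
Entropy H = 2.2638 bits
Efficiency η = H/L × 100% = 88.04%


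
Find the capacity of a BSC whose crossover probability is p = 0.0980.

For BSC with error probability p:
C = 1 - H(p) where H(p) is binary entropy
H(0.0980) = -0.0980 × log₂(0.0980) - 0.9020 × log₂(0.9020)
H(p) = 0.4626
C = 1 - 0.4626 = 0.5374 bits/use


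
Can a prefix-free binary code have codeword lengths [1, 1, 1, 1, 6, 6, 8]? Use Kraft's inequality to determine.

Kraft inequality: Σ 2^(-l_i) ≤ 1 for prefix-free code
Calculating: 2^(-1) + 2^(-1) + 2^(-1) + 2^(-1) + 2^(-6) + 2^(-6) + 2^(-8)
= 0.5 + 0.5 + 0.5 + 0.5 + 0.015625 + 0.015625 + 0.00390625
= 2.0352
Since 2.0352 > 1, prefix-free code does not exist


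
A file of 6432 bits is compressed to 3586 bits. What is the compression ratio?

Compression ratio = Original / Compressed
= 6432 / 3586 = 1.79:1


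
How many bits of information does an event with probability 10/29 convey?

Information content I(x) = -log₂(p(x))
I = -log₂(10/29) = -log₂(0.3448)
I = 1.5361 bits


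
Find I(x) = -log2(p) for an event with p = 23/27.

Information content I(x) = -log₂(p(x))
I = -log₂(23/27) = -log₂(0.8519)
I = 0.2313 bits


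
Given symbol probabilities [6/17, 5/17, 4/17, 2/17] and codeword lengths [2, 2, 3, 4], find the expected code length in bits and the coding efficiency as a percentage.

Average length L = Σ p_i × l_i = 2.4706 bits
Entropy H = 1.9040 bits
Efficiency η = H/L × 100% = 77.07%


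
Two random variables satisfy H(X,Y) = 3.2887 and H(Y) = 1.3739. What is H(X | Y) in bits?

Chain rule: H(X,Y) = H(X|Y) + H(Y)
H(X|Y) = H(X,Y) - H(Y) = 3.2887 - 1.3739 = 1.9148 bits


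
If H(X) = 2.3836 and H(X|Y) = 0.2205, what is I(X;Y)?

I(X;Y) = H(X) - H(X|Y)
I(X;Y) = 2.3836 - 0.2205 = 2.1631 bits


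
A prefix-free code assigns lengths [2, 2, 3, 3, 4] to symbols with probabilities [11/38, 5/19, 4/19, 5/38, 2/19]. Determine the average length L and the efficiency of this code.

Average length L = Σ p_i × l_i = 2.5526 bits
Entropy H = 2.2247 bits
Efficiency η = H/L × 100% = 87.15%


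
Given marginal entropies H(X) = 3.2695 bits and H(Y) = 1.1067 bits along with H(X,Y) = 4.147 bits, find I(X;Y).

I(X;Y) = H(X) + H(Y) - H(X,Y)
I(X;Y) = 3.2695 + 1.1067 - 4.147 = 0.2292 bits


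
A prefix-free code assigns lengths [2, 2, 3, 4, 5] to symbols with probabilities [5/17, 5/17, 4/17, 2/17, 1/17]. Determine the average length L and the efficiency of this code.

Average length L = Σ p_i × l_i = 2.6471 bits
Entropy H = 2.1334 bits
Efficiency η = H/L × 100% = 80.59%


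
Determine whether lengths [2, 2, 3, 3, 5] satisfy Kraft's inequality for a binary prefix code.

Kraft inequality: Σ 2^(-l_i) ≤ 1 for prefix-free code
Calculating: 2^(-2) + 2^(-2) + 2^(-3) + 2^(-3) + 2^(-5)
= 0.25 + 0.25 + 0.125 + 0.125 + 0.03125
= 0.7812
Since 0.7812 ≤ 1, prefix-free code exists


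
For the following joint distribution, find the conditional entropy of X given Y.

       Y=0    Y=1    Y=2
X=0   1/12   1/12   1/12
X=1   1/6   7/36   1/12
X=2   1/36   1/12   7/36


H(X|Y) = Σ_y p(y) H(X|Y=y)
  p(Y=0) = 5/18, H(X|Y=0) = 1.2955
  p(Y=1) = 13/36, H(X|Y=1) = 1.4573
  p(Y=2) = 13/36, H(X|Y=2) = 1.4573
H(X|Y) = 0.2778×1.2955 + 0.3611×1.4573 + 0.3611×1.4573 = 1.4123 bits


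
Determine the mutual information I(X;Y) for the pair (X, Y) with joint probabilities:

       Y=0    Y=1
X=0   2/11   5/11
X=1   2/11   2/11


H(X) = 0.9457, H(Y) = 0.9457, H(X,Y) = 1.8586
I(X;Y) = H(X) + H(Y) - H(X,Y) = 0.0328 bits


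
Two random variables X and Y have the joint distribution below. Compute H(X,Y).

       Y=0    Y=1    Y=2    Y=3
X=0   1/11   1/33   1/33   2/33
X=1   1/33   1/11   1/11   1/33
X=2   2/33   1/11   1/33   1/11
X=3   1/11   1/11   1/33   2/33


H(X,Y) = -Σ p(x,y) log₂ p(x,y)
  p(0,0)=1/11: -0.0909 × log₂(0.0909) = 0.3145
  p(0,1)=1/33: -0.0303 × log₂(0.0303) = 0.1529
  p(0,2)=1/33: -0.0303 × log₂(0.0303) = 0.1529
  p(0,3)=2/33: -0.0606 × log₂(0.0606) = 0.2451
  p(1,0)=1/33: -0.0303 × log₂(0.0303) = 0.1529
  p(1,1)=1/11: -0.0909 × log₂(0.0909) = 0.3145
  p(1,2)=1/11: -0.0909 × log₂(0.0909) = 0.3145
  p(1,3)=1/33: -0.0303 × log₂(0.0303) = 0.1529
  p(2,0)=2/33: -0.0606 × log₂(0.0606) = 0.2451
  p(2,1)=1/11: -0.0909 × log₂(0.0909) = 0.3145
  p(2,2)=1/33: -0.0303 × log₂(0.0303) = 0.1529
  p(2,3)=1/11: -0.0909 × log₂(0.0909) = 0.3145
  p(3,0)=1/11: -0.0909 × log₂(0.0909) = 0.3145
  p(3,1)=1/11: -0.0909 × log₂(0.0909) = 0.3145
  p(3,2)=1/33: -0.0303 × log₂(0.0303) = 0.1529
  p(3,3)=2/33: -0.0606 × log₂(0.0606) = 0.2451
H(X,Y) = 3.8540 bits


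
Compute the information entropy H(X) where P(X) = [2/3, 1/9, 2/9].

H(X) = -Σ p(x) log₂ p(x)
  -2/3 × log₂(2/3) = 0.3900
  -1/9 × log₂(1/9) = 0.3522
  -2/9 × log₂(2/9) = 0.4822
H(X) = 1.2244 bits


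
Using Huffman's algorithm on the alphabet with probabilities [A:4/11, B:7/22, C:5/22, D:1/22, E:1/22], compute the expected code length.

Huffman tree construction:
Combine smallest probabilities repeatedly
Resulting codes:
  A: 0 (length 1)
  B: 10 (length 2)
  C: 111 (length 3)
  D: 1100 (length 4)
  E: 1101 (length 4)
Average length = Σ p(s) × length(s) = 2.0455 bits


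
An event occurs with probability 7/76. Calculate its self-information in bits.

Information content I(x) = -log₂(p(x))
I = -log₂(7/76) = -log₂(0.0921)
I = 3.4406 bits


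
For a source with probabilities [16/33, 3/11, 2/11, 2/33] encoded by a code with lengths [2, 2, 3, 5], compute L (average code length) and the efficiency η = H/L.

Average length L = Σ p_i × l_i = 2.3636 bits
Entropy H = 1.7099 bits
Efficiency η = H/L × 100% = 72.34%


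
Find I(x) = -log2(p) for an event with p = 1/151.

Information content I(x) = -log₂(p(x))
I = -log₂(1/151) = -log₂(0.0066)
I = 7.2384 bits


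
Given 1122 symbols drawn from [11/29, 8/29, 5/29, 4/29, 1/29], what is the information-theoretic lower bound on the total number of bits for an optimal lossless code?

Entropy H = 2.0420 bits/symbol
Minimum bits = H × n = 2.0420 × 1122
= 2291.13 bits


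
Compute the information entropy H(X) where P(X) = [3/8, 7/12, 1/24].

H(X) = -Σ p(x) log₂ p(x)
  -3/8 × log₂(3/8) = 0.5306
  -7/12 × log₂(7/12) = 0.4536
  -1/24 × log₂(1/24) = 0.1910
H(X) = 1.1753 bits


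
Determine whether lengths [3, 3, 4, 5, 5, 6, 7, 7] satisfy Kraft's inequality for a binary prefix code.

Kraft inequality: Σ 2^(-l_i) ≤ 1 for prefix-free code
Calculating: 2^(-3) + 2^(-3) + 2^(-4) + 2^(-5) + 2^(-5) + 2^(-6) + 2^(-7) + 2^(-7)
= 0.125 + 0.125 + 0.0625 + 0.03125 + 0.03125 + 0.015625 + 0.0078125 + 0.0078125
= 0.4062
Since 0.4062 ≤ 1, prefix-free code exists


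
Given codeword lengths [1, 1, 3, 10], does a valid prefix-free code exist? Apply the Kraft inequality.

Kraft inequality: Σ 2^(-l_i) ≤ 1 for prefix-free code
Calculating: 2^(-1) + 2^(-1) + 2^(-3) + 2^(-10)
= 0.5 + 0.5 + 0.125 + 0.0009765625
= 1.1260
Since 1.1260 > 1, prefix-free code does not exist


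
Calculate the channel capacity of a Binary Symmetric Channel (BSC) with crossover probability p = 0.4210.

For BSC with error probability p:
C = 1 - H(p) where H(p) is binary entropy
H(0.4210) = -0.4210 × log₂(0.4210) - 0.5790 × log₂(0.5790)
H(p) = 0.9819
C = 1 - 0.9819 = 0.0181 bits/use


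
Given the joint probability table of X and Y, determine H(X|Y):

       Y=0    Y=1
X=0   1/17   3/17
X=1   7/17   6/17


H(X|Y) = Σ_y p(y) H(X|Y=y)
  p(Y=0) = 8/17, H(X|Y=0) = 0.5436
  p(Y=1) = 9/17, H(X|Y=1) = 0.9183
H(X|Y) = 0.4706×0.5436 + 0.5294×0.9183 = 0.7420 bits


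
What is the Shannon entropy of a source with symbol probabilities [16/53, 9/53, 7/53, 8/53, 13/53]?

H(X) = -Σ p(x) log₂ p(x)
  -16/53 × log₂(16/53) = 0.5216
  -9/53 × log₂(9/53) = 0.4344
  -7/53 × log₂(7/53) = 0.3857
  -8/53 × log₂(8/53) = 0.4118
  -13/53 × log₂(13/53) = 0.4973
H(X) = 2.2508 bits


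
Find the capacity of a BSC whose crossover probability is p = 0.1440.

For BSC with error probability p:
C = 1 - H(p) where H(p) is binary entropy
H(0.1440) = -0.1440 × log₂(0.1440) - 0.8560 × log₂(0.8560)
H(p) = 0.5946
C = 1 - 0.5946 = 0.4054 bits/use


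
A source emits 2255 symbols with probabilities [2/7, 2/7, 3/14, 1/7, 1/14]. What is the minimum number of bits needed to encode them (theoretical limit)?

Entropy H = 2.1820 bits/symbol
Minimum bits = H × n = 2.1820 × 2255
= 4920.42 bits


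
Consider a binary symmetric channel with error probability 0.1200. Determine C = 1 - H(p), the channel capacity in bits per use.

For BSC with error probability p:
C = 1 - H(p) where H(p) is binary entropy
H(0.1200) = -0.1200 × log₂(0.1200) - 0.8800 × log₂(0.8800)
H(p) = 0.5294
C = 1 - 0.5294 = 0.4706 bits/use


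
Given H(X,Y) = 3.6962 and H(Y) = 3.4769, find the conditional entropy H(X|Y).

Chain rule: H(X,Y) = H(X|Y) + H(Y)
H(X|Y) = H(X,Y) - H(Y) = 3.6962 - 3.4769 = 0.2193 bits


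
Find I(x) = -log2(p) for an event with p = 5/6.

Information content I(x) = -log₂(p(x))
I = -log₂(5/6) = -log₂(0.8333)
I = 0.2630 bits


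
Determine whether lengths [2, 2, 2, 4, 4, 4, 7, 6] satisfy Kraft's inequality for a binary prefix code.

Kraft inequality: Σ 2^(-l_i) ≤ 1 for prefix-free code
Calculating: 2^(-2) + 2^(-2) + 2^(-2) + 2^(-4) + 2^(-4) + 2^(-4) + 2^(-7) + 2^(-6)
= 0.25 + 0.25 + 0.25 + 0.0625 + 0.0625 + 0.0625 + 0.0078125 + 0.015625
= 0.9609
Since 0.9609 ≤ 1, prefix-free code exists


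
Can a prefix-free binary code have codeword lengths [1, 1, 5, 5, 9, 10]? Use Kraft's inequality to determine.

Kraft inequality: Σ 2^(-l_i) ≤ 1 for prefix-free code
Calculating: 2^(-1) + 2^(-1) + 2^(-5) + 2^(-5) + 2^(-9) + 2^(-10)
= 0.5 + 0.5 + 0.03125 + 0.03125 + 0.001953125 + 0.0009765625
= 1.0654
Since 1.0654 > 1, prefix-free code does not exist


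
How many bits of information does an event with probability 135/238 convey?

Information content I(x) = -log₂(p(x))
I = -log₂(135/238) = -log₂(0.5672)
I = 0.8180 bits


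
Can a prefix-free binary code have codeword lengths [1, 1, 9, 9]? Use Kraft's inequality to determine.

Kraft inequality: Σ 2^(-l_i) ≤ 1 for prefix-free code
Calculating: 2^(-1) + 2^(-1) + 2^(-9) + 2^(-9)
= 0.5 + 0.5 + 0.001953125 + 0.001953125
= 1.0039
Since 1.0039 > 1, prefix-free code does not exist


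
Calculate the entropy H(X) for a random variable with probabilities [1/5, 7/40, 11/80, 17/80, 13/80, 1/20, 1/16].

H(X) = -Σ p(x) log₂ p(x)
  -1/5 × log₂(1/5) = 0.4644
  -7/40 × log₂(7/40) = 0.4401
  -11/80 × log₂(11/80) = 0.3936
  -17/80 × log₂(17/80) = 0.4748
  -13/80 × log₂(13/80) = 0.4260
  -1/20 × log₂(1/20) = 0.2161
  -1/16 × log₂(1/16) = 0.2500
H(X) = 2.6649 bits


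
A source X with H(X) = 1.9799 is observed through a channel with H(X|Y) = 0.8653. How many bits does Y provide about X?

I(X;Y) = H(X) - H(X|Y)
I(X;Y) = 1.9799 - 0.8653 = 1.1146 bits


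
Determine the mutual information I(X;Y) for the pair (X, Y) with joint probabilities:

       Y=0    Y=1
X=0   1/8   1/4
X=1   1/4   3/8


H(X) = 0.9544, H(Y) = 0.9544, H(X,Y) = 1.9056
I(X;Y) = H(X) + H(Y) - H(X,Y) = 0.0032 bits


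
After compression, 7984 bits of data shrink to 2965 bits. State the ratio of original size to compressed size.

Compression ratio = Original / Compressed
= 7984 / 2965 = 2.69:1


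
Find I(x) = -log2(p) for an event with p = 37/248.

Information content I(x) = -log₂(p(x))
I = -log₂(37/248) = -log₂(0.1492)
I = 2.7447 bits


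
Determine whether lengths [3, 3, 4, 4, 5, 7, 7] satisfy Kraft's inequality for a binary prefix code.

Kraft inequality: Σ 2^(-l_i) ≤ 1 for prefix-free code
Calculating: 2^(-3) + 2^(-3) + 2^(-4) + 2^(-4) + 2^(-5) + 2^(-7) + 2^(-7)
= 0.125 + 0.125 + 0.0625 + 0.0625 + 0.03125 + 0.0078125 + 0.0078125
= 0.4219
Since 0.4219 ≤ 1, prefix-free code exists


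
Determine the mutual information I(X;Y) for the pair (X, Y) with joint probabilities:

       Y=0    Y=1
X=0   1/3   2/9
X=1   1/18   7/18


H(X) = 0.9911, H(Y) = 0.9641, H(X,Y) = 1.7721
I(X;Y) = H(X) + H(Y) - H(X,Y) = 0.1831 bits


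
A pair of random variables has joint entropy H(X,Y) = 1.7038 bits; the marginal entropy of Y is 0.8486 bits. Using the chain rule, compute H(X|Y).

Chain rule: H(X,Y) = H(X|Y) + H(Y)
H(X|Y) = H(X,Y) - H(Y) = 1.7038 - 0.8486 = 0.8552 bits


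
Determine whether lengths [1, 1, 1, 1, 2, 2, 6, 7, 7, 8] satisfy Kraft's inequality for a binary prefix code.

Kraft inequality: Σ 2^(-l_i) ≤ 1 for prefix-free code
Calculating: 2^(-1) + 2^(-1) + 2^(-1) + 2^(-1) + 2^(-2) + 2^(-2) + 2^(-6) + 2^(-7) + 2^(-7) + 2^(-8)
= 0.5 + 0.5 + 0.5 + 0.5 + 0.25 + 0.25 + 0.015625 + 0.0078125 + 0.0078125 + 0.00390625
= 2.5352
Since 2.5352 > 1, prefix-free code does not exist


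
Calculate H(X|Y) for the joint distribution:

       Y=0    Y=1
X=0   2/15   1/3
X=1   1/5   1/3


H(X|Y) = Σ_y p(y) H(X|Y=y)
  p(Y=0) = 1/3, H(X|Y=0) = 0.9710
  p(Y=1) = 2/3, H(X|Y=1) = 1.0000
H(X|Y) = 0.3333×0.9710 + 0.6667×1.0000 = 0.9903 bits


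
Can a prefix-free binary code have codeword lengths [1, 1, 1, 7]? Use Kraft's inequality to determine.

Kraft inequality: Σ 2^(-l_i) ≤ 1 for prefix-free code
Calculating: 2^(-1) + 2^(-1) + 2^(-1) + 2^(-7)
= 0.5 + 0.5 + 0.5 + 0.0078125
= 1.5078
Since 1.5078 > 1, prefix-free code does not exist


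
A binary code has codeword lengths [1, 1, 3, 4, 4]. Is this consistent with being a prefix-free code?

Kraft inequality: Σ 2^(-l_i) ≤ 1 for prefix-free code
Calculating: 2^(-1) + 2^(-1) + 2^(-3) + 2^(-4) + 2^(-4)
= 0.5 + 0.5 + 0.125 + 0.0625 + 0.0625
= 1.2500
Since 1.2500 > 1, prefix-free code does not exist


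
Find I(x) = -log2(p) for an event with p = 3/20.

Information content I(x) = -log₂(p(x))
I = -log₂(3/20) = -log₂(0.1500)
I = 2.7370 bits


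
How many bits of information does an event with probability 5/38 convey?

Information content I(x) = -log₂(p(x))
I = -log₂(5/38) = -log₂(0.1316)
I = 2.9260 bits


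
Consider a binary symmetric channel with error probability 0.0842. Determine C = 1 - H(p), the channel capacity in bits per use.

For BSC with error probability p:
C = 1 - H(p) where H(p) is binary entropy
H(0.0842) = -0.0842 × log₂(0.0842) - 0.9158 × log₂(0.9158)
H(p) = 0.4168
C = 1 - 0.4168 = 0.5832 bits/use


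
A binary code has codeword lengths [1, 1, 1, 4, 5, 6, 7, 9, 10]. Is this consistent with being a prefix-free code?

Kraft inequality: Σ 2^(-l_i) ≤ 1 for prefix-free code
Calculating: 2^(-1) + 2^(-1) + 2^(-1) + 2^(-4) + 2^(-5) + 2^(-6) + 2^(-7) + 2^(-9) + 2^(-10)
= 0.5 + 0.5 + 0.5 + 0.0625 + 0.03125 + 0.015625 + 0.0078125 + 0.001953125 + 0.0009765625
= 1.6201
Since 1.6201 > 1, prefix-free code does not exist


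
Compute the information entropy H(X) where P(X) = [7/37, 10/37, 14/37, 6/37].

H(X) = -Σ p(x) log₂ p(x)
  -7/37 × log₂(7/37) = 0.4545
  -10/37 × log₂(10/37) = 0.5101
  -14/37 × log₂(14/37) = 0.5305
  -6/37 × log₂(6/37) = 0.4256
H(X) = 1.9207 bits


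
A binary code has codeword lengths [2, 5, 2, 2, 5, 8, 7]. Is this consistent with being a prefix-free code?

Kraft inequality: Σ 2^(-l_i) ≤ 1 for prefix-free code
Calculating: 2^(-2) + 2^(-5) + 2^(-2) + 2^(-2) + 2^(-5) + 2^(-8) + 2^(-7)
= 0.25 + 0.03125 + 0.25 + 0.25 + 0.03125 + 0.00390625 + 0.0078125
= 0.8242
Since 0.8242 ≤ 1, prefix-free code exists


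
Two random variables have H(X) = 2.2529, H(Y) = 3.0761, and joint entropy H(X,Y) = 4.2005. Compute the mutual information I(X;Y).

I(X;Y) = H(X) + H(Y) - H(X,Y)
I(X;Y) = 2.2529 + 3.0761 - 4.2005 = 1.1285 bits


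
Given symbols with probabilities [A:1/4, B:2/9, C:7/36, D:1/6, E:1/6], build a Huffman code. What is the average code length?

Huffman tree construction:
Combine smallest probabilities repeatedly
Resulting codes:
  A: 10 (length 2)
  B: 01 (length 2)
  C: 00 (length 2)
  D: 110 (length 3)
  E: 111 (length 3)
Average length = Σ p(s) × length(s) = 2.3333 bits


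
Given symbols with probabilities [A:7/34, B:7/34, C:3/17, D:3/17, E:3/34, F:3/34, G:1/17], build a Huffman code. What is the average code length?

Huffman tree construction:
Combine smallest probabilities repeatedly
Resulting codes:
  A: 00 (length 2)
  B: 01 (length 2)
  C: 110 (length 3)
  D: 111 (length 3)
  E: 1011 (length 4)
  F: 100 (length 3)
  G: 1010 (length 4)
Average length = Σ p(s) × length(s) = 2.7353 bits


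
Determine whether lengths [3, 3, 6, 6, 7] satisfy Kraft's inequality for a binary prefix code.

Kraft inequality: Σ 2^(-l_i) ≤ 1 for prefix-free code
Calculating: 2^(-3) + 2^(-3) + 2^(-6) + 2^(-6) + 2^(-7)
= 0.125 + 0.125 + 0.015625 + 0.015625 + 0.0078125
= 0.2891
Since 0.2891 ≤ 1, prefix-free code exists


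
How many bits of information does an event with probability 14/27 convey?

Information content I(x) = -log₂(p(x))
I = -log₂(14/27) = -log₂(0.5185)
I = 0.9475 bits


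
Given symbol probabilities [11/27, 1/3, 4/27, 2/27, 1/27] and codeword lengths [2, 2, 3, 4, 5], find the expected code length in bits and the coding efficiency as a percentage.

Average length L = Σ p_i × l_i = 2.4074 bits
Entropy H = 1.9185 bits
Efficiency η = H/L × 100% = 79.69%


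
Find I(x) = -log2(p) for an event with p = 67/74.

Information content I(x) = -log₂(p(x))
I = -log₂(67/74) = -log₂(0.9054)
I = 0.1434 bits


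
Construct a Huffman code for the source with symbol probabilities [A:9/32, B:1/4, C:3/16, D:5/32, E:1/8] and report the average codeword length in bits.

Huffman tree construction:
Combine smallest probabilities repeatedly
Resulting codes:
  A: 10 (length 2)
  B: 01 (length 2)
  C: 00 (length 2)
  D: 111 (length 3)
  E: 110 (length 3)
Average length = Σ p(s) × length(s) = 2.2812 bits


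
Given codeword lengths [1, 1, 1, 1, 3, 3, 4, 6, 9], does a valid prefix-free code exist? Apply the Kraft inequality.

Kraft inequality: Σ 2^(-l_i) ≤ 1 for prefix-free code
Calculating: 2^(-1) + 2^(-1) + 2^(-1) + 2^(-1) + 2^(-3) + 2^(-3) + 2^(-4) + 2^(-6) + 2^(-9)
= 0.5 + 0.5 + 0.5 + 0.5 + 0.125 + 0.125 + 0.0625 + 0.015625 + 0.001953125
= 2.3301
Since 2.3301 > 1, prefix-free code does not exist


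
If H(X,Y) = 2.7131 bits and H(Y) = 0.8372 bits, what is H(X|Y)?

Chain rule: H(X,Y) = H(X|Y) + H(Y)
H(X|Y) = H(X,Y) - H(Y) = 2.7131 - 0.8372 = 1.8759 bits


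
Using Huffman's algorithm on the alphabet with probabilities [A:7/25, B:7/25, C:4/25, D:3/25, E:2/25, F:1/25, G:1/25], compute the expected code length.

Huffman tree construction:
Combine smallest probabilities repeatedly
Resulting codes:
  A: 01 (length 2)
  B: 10 (length 2)
  C: 111 (length 3)
  D: 110 (length 3)
  E: 000 (length 3)
  F: 0010 (length 4)
  G: 0011 (length 4)
Average length = Σ p(s) × length(s) = 2.5200 bits


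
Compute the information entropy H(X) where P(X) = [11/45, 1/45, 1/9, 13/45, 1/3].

H(X) = -Σ p(x) log₂ p(x)
  -11/45 × log₂(11/45) = 0.4968
  -1/45 × log₂(1/45) = 0.1220
  -1/9 × log₂(1/9) = 0.3522
  -13/45 × log₂(13/45) = 0.5175
  -1/3 × log₂(1/3) = 0.5283
H(X) = 2.0169 bits


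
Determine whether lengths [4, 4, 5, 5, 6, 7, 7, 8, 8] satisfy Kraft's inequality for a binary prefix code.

Kraft inequality: Σ 2^(-l_i) ≤ 1 for prefix-free code
Calculating: 2^(-4) + 2^(-4) + 2^(-5) + 2^(-5) + 2^(-6) + 2^(-7) + 2^(-7) + 2^(-8) + 2^(-8)
= 0.0625 + 0.0625 + 0.03125 + 0.03125 + 0.015625 + 0.0078125 + 0.0078125 + 0.00390625 + 0.00390625
= 0.2266
Since 0.2266 ≤ 1, prefix-free code exists


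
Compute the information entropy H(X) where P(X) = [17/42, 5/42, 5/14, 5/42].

H(X) = -Σ p(x) log₂ p(x)
  -17/42 × log₂(17/42) = 0.5282
  -5/42 × log₂(5/42) = 0.3655
  -5/14 × log₂(5/14) = 0.5305
  -5/42 × log₂(5/42) = 0.3655
H(X) = 1.7897 bits


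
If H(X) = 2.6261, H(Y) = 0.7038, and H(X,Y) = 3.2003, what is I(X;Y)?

I(X;Y) = H(X) + H(Y) - H(X,Y)
I(X;Y) = 2.6261 + 0.7038 - 3.2003 = 0.1296 bits


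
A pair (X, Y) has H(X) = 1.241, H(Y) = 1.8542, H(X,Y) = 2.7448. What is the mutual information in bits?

I(X;Y) = H(X) + H(Y) - H(X,Y)
I(X;Y) = 1.241 + 1.8542 - 2.7448 = 0.3504 bits


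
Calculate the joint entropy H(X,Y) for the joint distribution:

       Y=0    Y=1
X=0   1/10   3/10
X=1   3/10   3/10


H(X,Y) = -Σ p(x,y) log₂ p(x,y)
  p(0,0)=1/10: -0.1000 × log₂(0.1000) = 0.3322
  p(0,1)=3/10: -0.3000 × log₂(0.3000) = 0.5211
  p(1,0)=3/10: -0.3000 × log₂(0.3000) = 0.5211
  p(1,1)=3/10: -0.3000 × log₂(0.3000) = 0.5211
H(X,Y) = 1.8955 bits


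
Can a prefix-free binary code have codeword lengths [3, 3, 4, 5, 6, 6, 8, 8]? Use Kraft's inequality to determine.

Kraft inequality: Σ 2^(-l_i) ≤ 1 for prefix-free code
Calculating: 2^(-3) + 2^(-3) + 2^(-4) + 2^(-5) + 2^(-6) + 2^(-6) + 2^(-8) + 2^(-8)
= 0.125 + 0.125 + 0.0625 + 0.03125 + 0.015625 + 0.015625 + 0.00390625 + 0.00390625
= 0.3828
Since 0.3828 ≤ 1, prefix-free code exists


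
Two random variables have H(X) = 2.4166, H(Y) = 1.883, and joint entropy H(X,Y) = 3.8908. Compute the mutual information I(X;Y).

I(X;Y) = H(X) + H(Y) - H(X,Y)
I(X;Y) = 2.4166 + 1.883 - 3.8908 = 0.4088 bits


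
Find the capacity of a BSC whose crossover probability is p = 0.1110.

For BSC with error probability p:
C = 1 - H(p) where H(p) is binary entropy
H(0.1110) = -0.1110 × log₂(0.1110) - 0.8890 × log₂(0.8890)
H(p) = 0.5029
C = 1 - 0.5029 = 0.4971 bits/use


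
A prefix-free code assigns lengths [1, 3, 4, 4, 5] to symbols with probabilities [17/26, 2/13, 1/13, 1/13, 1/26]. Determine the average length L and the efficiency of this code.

Average length L = Σ p_i × l_i = 1.9231 bits
Entropy H = 1.5663 bits
Efficiency η = H/L × 100% = 81.45%


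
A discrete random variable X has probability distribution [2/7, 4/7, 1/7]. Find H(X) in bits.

H(X) = -Σ p(x) log₂ p(x)
  -2/7 × log₂(2/7) = 0.5164
  -4/7 × log₂(4/7) = 0.4613
  -1/7 × log₂(1/7) = 0.4011
H(X) = 1.3788 bits


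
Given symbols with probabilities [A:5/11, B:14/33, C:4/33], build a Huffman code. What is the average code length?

Huffman tree construction:
Combine smallest probabilities repeatedly
Resulting codes:
  A: 0 (length 1)
  B: 11 (length 2)
  C: 10 (length 2)
Average length = Σ p(s) × length(s) = 1.5455 bits


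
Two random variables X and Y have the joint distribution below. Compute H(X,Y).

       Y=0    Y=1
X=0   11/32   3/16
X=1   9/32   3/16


H(X,Y) = -Σ p(x,y) log₂ p(x,y)
  p(0,0)=11/32: -0.3438 × log₂(0.3438) = 0.5296
  p(0,1)=3/16: -0.1875 × log₂(0.1875) = 0.4528
  p(1,0)=9/32: -0.2812 × log₂(0.2812) = 0.5147
  p(1,1)=3/16: -0.1875 × log₂(0.1875) = 0.4528
H(X,Y) = 1.9499 bits


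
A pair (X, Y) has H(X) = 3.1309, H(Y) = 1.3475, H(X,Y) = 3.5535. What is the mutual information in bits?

I(X;Y) = H(X) + H(Y) - H(X,Y)
I(X;Y) = 3.1309 + 1.3475 - 3.5535 = 0.9249 bits


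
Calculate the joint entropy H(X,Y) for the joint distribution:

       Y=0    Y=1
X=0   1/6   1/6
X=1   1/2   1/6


H(X,Y) = -Σ p(x,y) log₂ p(x,y)
  p(0,0)=1/6: -0.1667 × log₂(0.1667) = 0.4308
  p(0,1)=1/6: -0.1667 × log₂(0.1667) = 0.4308
  p(1,0)=1/2: -0.5000 × log₂(0.5000) = 0.5000
  p(1,1)=1/6: -0.1667 × log₂(0.1667) = 0.4308
H(X,Y) = 1.7925 bits


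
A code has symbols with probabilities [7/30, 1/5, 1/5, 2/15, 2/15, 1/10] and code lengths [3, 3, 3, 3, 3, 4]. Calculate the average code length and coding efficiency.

Average length L = Σ p_i × l_i = 3.1000 bits
Entropy H = 2.5260 bits
Efficiency η = H/L × 100% = 81.48%


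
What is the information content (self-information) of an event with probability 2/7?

Information content I(x) = -log₂(p(x))
I = -log₂(2/7) = -log₂(0.2857)
I = 1.8074 bits


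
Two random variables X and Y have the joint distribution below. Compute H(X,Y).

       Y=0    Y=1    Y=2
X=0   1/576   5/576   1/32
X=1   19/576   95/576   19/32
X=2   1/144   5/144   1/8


H(X,Y) = -Σ p(x,y) log₂ p(x,y)
  p(0,0)=1/576: -0.0017 × log₂(0.0017) = 0.0159
  p(0,1)=5/576: -0.0087 × log₂(0.0087) = 0.0594
  p(0,2)=1/32: -0.0312 × log₂(0.0312) = 0.1562
  p(1,0)=19/576: -0.0330 × log₂(0.0330) = 0.1624
  p(1,1)=95/576: -0.1649 × log₂(0.1649) = 0.4288
  p(1,2)=19/32: -0.5938 × log₂(0.5938) = 0.4465
  p(2,0)=1/144: -0.0069 × log₂(0.0069) = 0.0498
  p(2,1)=5/144: -0.0347 × log₂(0.0347) = 0.1683
  p(2,2)=1/8: -0.1250 × log₂(0.1250) = 0.3750
H(X,Y) = 1.8625 bits


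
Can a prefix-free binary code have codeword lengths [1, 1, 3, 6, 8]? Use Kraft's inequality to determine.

Kraft inequality: Σ 2^(-l_i) ≤ 1 for prefix-free code
Calculating: 2^(-1) + 2^(-1) + 2^(-3) + 2^(-6) + 2^(-8)
= 0.5 + 0.5 + 0.125 + 0.015625 + 0.00390625
= 1.1445
Since 1.1445 > 1, prefix-free code does not exist


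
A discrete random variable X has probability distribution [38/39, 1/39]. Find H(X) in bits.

H(X) = -Σ p(x) log₂ p(x)
  -38/39 × log₂(38/39) = 0.0365
  -1/39 × log₂(1/39) = 0.1355
H(X) = 0.1720 bits


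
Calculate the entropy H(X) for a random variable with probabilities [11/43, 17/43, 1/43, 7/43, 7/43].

H(X) = -Σ p(x) log₂ p(x)
  -11/43 × log₂(11/43) = 0.5031
  -17/43 × log₂(17/43) = 0.5293
  -1/43 × log₂(1/43) = 0.1262
  -7/43 × log₂(7/43) = 0.4263
  -7/43 × log₂(7/43) = 0.4263
H(X) = 2.0113 bits


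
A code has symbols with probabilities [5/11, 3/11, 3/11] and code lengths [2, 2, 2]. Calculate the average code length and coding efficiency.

Average length L = Σ p_i × l_i = 2.0000 bits
Entropy H = 1.5395 bits
Efficiency η = H/L × 100% = 76.97%


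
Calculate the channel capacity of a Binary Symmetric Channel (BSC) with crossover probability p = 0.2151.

For BSC with error probability p:
C = 1 - H(p) where H(p) is binary entropy
H(0.2151) = -0.2151 × log₂(0.2151) - 0.7849 × log₂(0.7849)
H(p) = 0.7511
C = 1 - 0.7511 = 0.2489 bits/use


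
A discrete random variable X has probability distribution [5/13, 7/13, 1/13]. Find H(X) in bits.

H(X) = -Σ p(x) log₂ p(x)
  -5/13 × log₂(5/13) = 0.5302
  -7/13 × log₂(7/13) = 0.4809
  -1/13 × log₂(1/13) = 0.2846
H(X) = 1.2957 bits


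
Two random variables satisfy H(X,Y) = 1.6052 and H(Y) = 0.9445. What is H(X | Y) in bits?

Chain rule: H(X,Y) = H(X|Y) + H(Y)
H(X|Y) = H(X,Y) - H(Y) = 1.6052 - 0.9445 = 0.6607 bits


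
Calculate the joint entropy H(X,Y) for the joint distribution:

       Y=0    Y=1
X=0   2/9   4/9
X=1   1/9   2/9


H(X,Y) = -Σ p(x,y) log₂ p(x,y)
  p(0,0)=2/9: -0.2222 × log₂(0.2222) = 0.4822
  p(0,1)=4/9: -0.4444 × log₂(0.4444) = 0.5200
  p(1,0)=1/9: -0.1111 × log₂(0.1111) = 0.3522
  p(1,1)=2/9: -0.2222 × log₂(0.2222) = 0.4822
H(X,Y) = 1.8366 bits


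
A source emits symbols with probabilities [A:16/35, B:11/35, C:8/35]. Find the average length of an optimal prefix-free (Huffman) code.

Huffman tree construction:
Combine smallest probabilities repeatedly
Resulting codes:
  A: 0 (length 1)
  B: 11 (length 2)
  C: 10 (length 2)
Average length = Σ p(s) × length(s) = 1.5429 bits


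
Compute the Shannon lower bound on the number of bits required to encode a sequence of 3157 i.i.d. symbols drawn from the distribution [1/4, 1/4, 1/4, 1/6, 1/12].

Entropy H = 2.2296 bits/symbol
Minimum bits = H × n = 2.2296 × 3157
= 7038.76 bits


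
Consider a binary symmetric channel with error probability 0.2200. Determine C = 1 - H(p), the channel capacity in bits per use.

For BSC with error probability p:
C = 1 - H(p) where H(p) is binary entropy
H(0.2200) = -0.2200 × log₂(0.2200) - 0.7800 × log₂(0.7800)
H(p) = 0.7602
C = 1 - 0.7602 = 0.2398 bits/use


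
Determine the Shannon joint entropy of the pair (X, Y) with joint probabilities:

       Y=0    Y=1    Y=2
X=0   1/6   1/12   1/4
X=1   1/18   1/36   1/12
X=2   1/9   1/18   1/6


H(X,Y) = -Σ p(x,y) log₂ p(x,y)
  p(0,0)=1/6: -0.1667 × log₂(0.1667) = 0.4308
  p(0,1)=1/12: -0.0833 × log₂(0.0833) = 0.2987
  p(0,2)=1/4: -0.2500 × log₂(0.2500) = 0.5000
  p(1,0)=1/18: -0.0556 × log₂(0.0556) = 0.2317
  p(1,1)=1/36: -0.0278 × log₂(0.0278) = 0.1436
  p(1,2)=1/12: -0.0833 × log₂(0.0833) = 0.2987
  p(2,0)=1/9: -0.1111 × log₂(0.1111) = 0.3522
  p(2,1)=1/18: -0.0556 × log₂(0.0556) = 0.2317
  p(2,2)=1/6: -0.1667 × log₂(0.1667) = 0.4308
H(X,Y) = 2.9183 bits


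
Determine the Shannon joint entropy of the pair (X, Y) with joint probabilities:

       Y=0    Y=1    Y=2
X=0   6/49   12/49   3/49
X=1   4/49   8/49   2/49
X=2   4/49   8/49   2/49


H(X,Y) = -Σ p(x,y) log₂ p(x,y)
  p(0,0)=6/49: -0.1224 × log₂(0.1224) = 0.3710
  p(0,1)=12/49: -0.2449 × log₂(0.2449) = 0.4971
  p(0,2)=3/49: -0.0612 × log₂(0.0612) = 0.2467
  p(1,0)=4/49: -0.0816 × log₂(0.0816) = 0.2951
  p(1,1)=8/49: -0.1633 × log₂(0.1633) = 0.4269
  p(1,2)=2/49: -0.0408 × log₂(0.0408) = 0.1884
  p(2,0)=4/49: -0.0816 × log₂(0.0816) = 0.2951
  p(2,1)=8/49: -0.1633 × log₂(0.1633) = 0.4269
  p(2,2)=2/49: -0.0408 × log₂(0.0408) = 0.1884
H(X,Y) = 2.9354 bits
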